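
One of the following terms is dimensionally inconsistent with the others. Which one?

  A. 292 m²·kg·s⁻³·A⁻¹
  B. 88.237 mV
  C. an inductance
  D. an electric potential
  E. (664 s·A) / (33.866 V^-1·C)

C.

Work out the base dimensions of each:
  A. kg·m²·s⁻³·A⁻¹
  B. V = J·C⁻¹ = kg·m²·s⁻³·A⁻¹
  C. [inductance] = kg·m²·s⁻²·A⁻²
  D. [electric potential] = kg·m²·s⁻³·A⁻¹
  E. [s·A] / [kg⁻¹·m⁻²·s⁴·A²] = kg·m²·s⁻³·A⁻¹
All reduce to kg·m²·s⁻³·A⁻¹ except C., which is kg·m²·s⁻²·A⁻².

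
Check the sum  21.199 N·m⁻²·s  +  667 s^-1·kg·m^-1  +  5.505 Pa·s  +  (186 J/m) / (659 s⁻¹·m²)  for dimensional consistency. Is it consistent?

Reduce each to base SI dimensions:
  21.199 N·m⁻²·s:  N·s·m⁻² = kg·m·s⁻²·s·m⁻² = kg·m⁻¹·s⁻¹
  667 s^-1·kg·m^-1:  kg·m⁻¹·s⁻¹
  5.505 Pa·s:  Pa·s = N·m⁻²·s = kg·m⁻¹·s⁻¹
  (186 J/m) / (659 s⁻¹·m²):  [kg·m·s⁻²] / [m²·s⁻¹] = kg·m⁻¹·s⁻¹
Every term reduces to kg·m⁻¹·s⁻¹.

Yes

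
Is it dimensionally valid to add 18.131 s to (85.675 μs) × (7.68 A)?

No

Reduce each to base SI dimensions:
  18.131 s:  s
  (85.675 μs) × (7.68 A):  [s] · [A] = s·A
s ≠ s·A, so they cannot be added.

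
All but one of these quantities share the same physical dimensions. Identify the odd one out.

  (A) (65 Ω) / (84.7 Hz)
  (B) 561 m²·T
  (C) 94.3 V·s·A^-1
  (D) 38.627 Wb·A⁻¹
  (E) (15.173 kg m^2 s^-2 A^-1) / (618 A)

(B)

Reduce each to base SI dimensions:
  (A) [kg·m²·s⁻³·A⁻²] / [s⁻¹] = kg·m²·s⁻²·A⁻²
  (B) T·m² = Wb·m⁻²·m² = kg·m²·s⁻²·A⁻¹
  (C) V·s·A⁻¹ = J·C⁻¹·s·A⁻¹ = kg·m²·s⁻²·A⁻²
  (D) Wb·A⁻¹ = V·s·A⁻¹ = kg·m²·s⁻²·A⁻²
  (E) [kg·m²·s⁻²·A⁻¹] / [A] = kg·m²·s⁻²·A⁻²
All reduce to kg·m²·s⁻²·A⁻² except (B), which is kg·m²·s⁻²·A⁻¹.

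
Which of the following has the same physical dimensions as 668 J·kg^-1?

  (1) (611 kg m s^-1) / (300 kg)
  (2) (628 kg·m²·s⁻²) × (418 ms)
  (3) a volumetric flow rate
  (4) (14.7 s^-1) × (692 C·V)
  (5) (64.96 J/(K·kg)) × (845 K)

Reference: J·kg⁻¹ = N·m·kg⁻¹ = m²·s⁻².
Each option:
  (1) [kg·m·s⁻¹] / [kg] = m·s⁻¹
  (2) [kg·m²·s⁻²] · [s] = kg·m²·s⁻¹
  (3) [volumetric flow rate] = m³·s⁻¹
  (4) [s⁻¹] · [kg·m²·s⁻²] = kg·m²·s⁻³
  (5) [m²·s⁻²·K⁻¹] · [K] = m²·s⁻²  ← same
Only (5) matches m²·s⁻².

(5)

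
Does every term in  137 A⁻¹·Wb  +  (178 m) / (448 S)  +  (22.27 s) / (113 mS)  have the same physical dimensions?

Work out the base dimensions of each:
  137 A⁻¹·Wb:  Wb·A⁻¹ = V·s·A⁻¹ = kg·m²·s⁻²·A⁻²
  (178 m) / (448 S):  [m] / [kg⁻¹·m⁻²·s³·A²] = kg·m³·s⁻³·A⁻²
  (22.27 s) / (113 mS):  [s] / [kg⁻¹·m⁻²·s³·A²] = kg·m²·s⁻²·A⁻²
The terms do not share a single dimension (kg·m²·s⁻²·A⁻² vs kg·m³·s⁻³·A⁻²).

No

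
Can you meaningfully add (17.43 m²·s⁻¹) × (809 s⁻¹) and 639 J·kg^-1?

Yes

Work out the base dimensions of each:
  (17.43 m²·s⁻¹) × (809 s⁻¹):  [m²·s⁻¹] · [s⁻¹] = m²·s⁻²
  639 J·kg^-1:  J·kg⁻¹ = N·m·kg⁻¹ = m²·s⁻²
Both are m²·s⁻², so they have the same dimensions and can be added.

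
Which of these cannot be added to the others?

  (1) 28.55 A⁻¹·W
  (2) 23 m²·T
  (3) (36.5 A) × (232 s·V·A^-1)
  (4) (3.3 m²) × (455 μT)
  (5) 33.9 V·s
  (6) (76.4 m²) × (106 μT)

(1)

Expand each in SI base units:
  (1) W·A⁻¹ = J·s⁻¹·A⁻¹ = kg·m²·s⁻³·A⁻¹
  (2) T·m² = Wb·m⁻²·m² = kg·m²·s⁻²·A⁻¹
  (3) [A] · [kg·m²·s⁻²·A⁻²] = kg·m²·s⁻²·A⁻¹
  (4) [m²] · [kg·s⁻²·A⁻¹] = kg·m²·s⁻²·A⁻¹
  (5) V·s = J·C⁻¹·s = kg·m²·s⁻²·A⁻¹
  (6) [m²] · [kg·s⁻²·A⁻¹] = kg·m²·s⁻²·A⁻¹
All reduce to kg·m²·s⁻²·A⁻¹ except (1), which is kg·m²·s⁻³·A⁻¹.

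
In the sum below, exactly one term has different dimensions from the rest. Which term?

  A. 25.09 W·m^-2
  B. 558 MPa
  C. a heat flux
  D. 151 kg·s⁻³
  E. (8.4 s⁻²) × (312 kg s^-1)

Expand each in SI base units:
  A. W·m⁻² = J·s⁻¹·m⁻² = kg·s⁻³
  B. Pa = N·m⁻² = kg·m⁻¹·s⁻²
  C. [heat flux] = kg·s⁻³
  D. kg·s⁻³
  E. [s⁻²] · [kg·s⁻¹] = kg·s⁻³
All reduce to kg·s⁻³ except B., which is kg·m⁻¹·s⁻².

B.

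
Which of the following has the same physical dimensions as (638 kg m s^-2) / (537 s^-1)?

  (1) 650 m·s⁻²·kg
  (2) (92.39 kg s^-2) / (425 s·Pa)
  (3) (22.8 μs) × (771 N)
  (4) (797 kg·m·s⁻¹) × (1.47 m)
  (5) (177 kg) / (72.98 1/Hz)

Reference: [kg·m·s⁻²] / [s⁻¹] = kg·m·s⁻¹.
Each option:
  (1) kg·m·s⁻²
  (2) [kg·s⁻²] / [kg·m⁻¹·s⁻¹] = m·s⁻¹
  (3) [s] · [kg·m·s⁻²] = kg·m·s⁻¹  ← same
  (4) [kg·m·s⁻¹] · [m] = kg·m²·s⁻¹
  (5) [kg] / [s] = kg·s⁻¹
Only (3) matches kg·m·s⁻¹.

(3)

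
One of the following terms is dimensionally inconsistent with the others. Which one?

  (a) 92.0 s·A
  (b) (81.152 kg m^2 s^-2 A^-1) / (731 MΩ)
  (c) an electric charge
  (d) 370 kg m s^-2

(d)

Expand each in SI base units:
  (a) A·s = s·A
  (b) [kg·m²·s⁻²·A⁻¹] / [kg·m²·s⁻³·A⁻²] = s·A
  (c) [electric charge] = s·A
  (d) kg·m·s⁻²
All reduce to s·A except (d), which is kg·m·s⁻².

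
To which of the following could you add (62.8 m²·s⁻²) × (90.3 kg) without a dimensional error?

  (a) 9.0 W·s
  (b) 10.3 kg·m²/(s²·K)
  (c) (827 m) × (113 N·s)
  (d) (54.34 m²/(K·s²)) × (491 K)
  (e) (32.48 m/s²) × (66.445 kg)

(a)

Reference: [m²·s⁻²] · [kg] = kg·m²·s⁻².
Each option:
  (a) W·s = J·s⁻¹·s = kg·m²·s⁻²  ← same
  (b) kg·m²·s⁻²·K⁻¹
  (c) [m] · [kg·m·s⁻¹] = kg·m²·s⁻¹
  (d) [m²·s⁻²·K⁻¹] · [K] = m²·s⁻²
  (e) [m·s⁻²] · [kg] = kg·m·s⁻²
Only (a) matches kg·m²·s⁻².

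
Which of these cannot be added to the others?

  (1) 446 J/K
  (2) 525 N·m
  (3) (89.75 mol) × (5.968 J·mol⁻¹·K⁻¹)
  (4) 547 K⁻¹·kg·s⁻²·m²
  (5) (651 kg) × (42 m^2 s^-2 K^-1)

(2)

Work out the base dimensions of each:
  (1) J·K⁻¹ = N·m·K⁻¹ = kg·m²·s⁻²·K⁻¹
  (2) N·m = kg·m·s⁻²·m = kg·m²·s⁻²
  (3) [mol] · [kg·m²·s⁻²·K⁻¹·mol⁻¹] = kg·m²·s⁻²·K⁻¹
  (4) kg·m²·s⁻²·K⁻¹
  (5) [kg] · [m²·s⁻²·K⁻¹] = kg·m²·s⁻²·K⁻¹
All reduce to kg·m²·s⁻²·K⁻¹ except (2), which is kg·m²·s⁻².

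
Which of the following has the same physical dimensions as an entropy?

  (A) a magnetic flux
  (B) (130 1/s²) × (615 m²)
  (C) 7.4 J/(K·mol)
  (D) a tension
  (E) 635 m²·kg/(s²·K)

(E)

Reference: [entropy] = kg·m²·s⁻²·K⁻¹.
Each option:
  (A) [magnetic flux] = kg·m²·s⁻²·A⁻¹
  (B) [s⁻²] · [m²] = m²·s⁻²
  (C) J·mol⁻¹·K⁻¹ = N·m·mol⁻¹·K⁻¹ = kg·m²·s⁻²·K⁻¹·mol⁻¹
  (D) [tension] = kg·m·s⁻²
  (E) kg·m²·s⁻²·K⁻¹  ← same
Only (E) matches kg·m²·s⁻²·K⁻¹.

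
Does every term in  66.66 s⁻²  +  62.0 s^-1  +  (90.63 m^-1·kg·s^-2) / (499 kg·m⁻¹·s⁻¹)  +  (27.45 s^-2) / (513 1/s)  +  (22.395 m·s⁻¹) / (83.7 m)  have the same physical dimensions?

Work out the base dimensions of each:
  66.66 s⁻²:  s⁻²
  62.0 s^-1:  s⁻¹
  (90.63 m^-1·kg·s^-2) / (499 kg·m⁻¹·s⁻¹):  [kg·m⁻¹·s⁻²] / [kg·m⁻¹·s⁻¹] = s⁻¹
  (27.45 s^-2) / (513 1/s):  [s⁻²] / [s⁻¹] = s⁻¹
  (22.395 m·s⁻¹) / (83.7 m):  [m·s⁻¹] / [m] = s⁻¹
The terms do not share a single dimension (s⁻² vs s⁻¹).

No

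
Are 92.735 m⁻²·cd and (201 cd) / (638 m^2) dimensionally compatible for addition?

Yes

Expand each in SI base units:
  92.735 m⁻²·cd:  m⁻²·cd
  (201 cd) / (638 m^2):  [cd] / [m²] = m⁻²·cd
Both are m⁻²·cd, so they have the same dimensions and can be added.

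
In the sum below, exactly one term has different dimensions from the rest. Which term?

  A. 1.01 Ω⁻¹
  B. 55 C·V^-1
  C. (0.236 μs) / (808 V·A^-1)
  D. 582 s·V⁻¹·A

A.

In SI base units:
  A. Ω⁻¹ = (V·A⁻¹)⁻¹ = kg⁻¹·m⁻²·s³·A²
  B. C·V⁻¹ = s·A·(J·C⁻¹)⁻¹ = kg⁻¹·m⁻²·s⁴·A²
  C. [s] / [kg·m²·s⁻³·A⁻²] = kg⁻¹·m⁻²·s⁴·A²
  D. A·s·V⁻¹ = A·s·(J·C⁻¹)⁻¹ = kg⁻¹·m⁻²·s⁴·A²
All reduce to kg⁻¹·m⁻²·s⁴·A² except A., which is kg⁻¹·m⁻²·s³·A².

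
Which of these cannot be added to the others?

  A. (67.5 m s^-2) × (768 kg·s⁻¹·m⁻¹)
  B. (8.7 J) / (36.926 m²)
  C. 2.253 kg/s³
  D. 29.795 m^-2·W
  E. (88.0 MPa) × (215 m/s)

Reduce each to base SI dimensions:
  A. [m·s⁻²] · [kg·m⁻¹·s⁻¹] = kg·s⁻³
  B. [kg·m²·s⁻²] / [m²] = kg·s⁻²
  C. kg·s⁻³
  D. W·m⁻² = J·s⁻¹·m⁻² = kg·s⁻³
  E. [kg·m⁻¹·s⁻²] · [m·s⁻¹] = kg·s⁻³
All reduce to kg·s⁻³ except B., which is kg·s⁻².

B.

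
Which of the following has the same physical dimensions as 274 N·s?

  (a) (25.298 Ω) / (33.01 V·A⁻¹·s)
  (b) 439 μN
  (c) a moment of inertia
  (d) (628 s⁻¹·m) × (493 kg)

(d)

Reference: N·s = kg·m·s⁻²·s = kg·m·s⁻¹.
Each option:
  (a) [kg·m²·s⁻³·A⁻²] / [kg·m²·s⁻²·A⁻²] = s⁻¹
  (b) N = kg·m·s⁻²
  (c) [moment of inertia] = kg·m²
  (d) [m·s⁻¹] · [kg] = kg·m·s⁻¹  ← same
Only (d) matches kg·m·s⁻¹.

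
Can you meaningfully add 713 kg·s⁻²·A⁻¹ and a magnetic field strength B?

Work out the base dimensions of each:
  713 kg·s⁻²·A⁻¹:  kg·s⁻²·A⁻¹
  a magnetic field strength B:  [magnetic field strength B] = kg·s⁻²·A⁻¹
Both are kg·s⁻²·A⁻¹, so they have the same dimensions and can be added.

Yes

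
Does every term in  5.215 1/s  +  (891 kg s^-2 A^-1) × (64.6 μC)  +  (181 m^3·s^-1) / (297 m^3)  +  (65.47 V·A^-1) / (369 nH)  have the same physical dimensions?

No

Work out the base dimensions of each:
  5.215 1/s:  s⁻¹
  (891 kg s^-2 A^-1) × (64.6 μC):  [kg·s⁻²·A⁻¹] · [s·A] = kg·s⁻¹
  (181 m^3·s^-1) / (297 m^3):  [m³·s⁻¹] / [m³] = s⁻¹
  (65.47 V·A^-1) / (369 nH):  [kg·m²·s⁻³·A⁻²] / [kg·m²·s⁻²·A⁻²] = s⁻¹
The terms do not share a single dimension (kg·s⁻¹ vs s⁻¹).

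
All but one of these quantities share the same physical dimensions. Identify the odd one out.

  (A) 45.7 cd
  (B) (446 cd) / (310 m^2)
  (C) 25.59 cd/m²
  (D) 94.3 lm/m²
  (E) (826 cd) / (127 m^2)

(A)

In SI base units:
  (A) cd
  (B) [cd] / [m²] = m⁻²·cd
  (C) cd·m⁻² = m⁻²·cd
  (D) lm·m⁻² = cd·m⁻² = m⁻²·cd
  (E) [cd] / [m²] = m⁻²·cd
All reduce to m⁻²·cd except (A), which is cd.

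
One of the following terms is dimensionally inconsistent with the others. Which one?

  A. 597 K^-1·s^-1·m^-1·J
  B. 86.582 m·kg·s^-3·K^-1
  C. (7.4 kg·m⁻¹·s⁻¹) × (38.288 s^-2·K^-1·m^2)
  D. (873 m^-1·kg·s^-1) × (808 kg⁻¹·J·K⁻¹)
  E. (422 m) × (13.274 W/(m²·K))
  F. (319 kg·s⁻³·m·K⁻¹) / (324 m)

Dimensions:
  A. J·s⁻¹·m⁻¹·K⁻¹ = N·m·s⁻¹·m⁻¹·K⁻¹ = kg·m·s⁻³·K⁻¹
  B. kg·m·s⁻³·K⁻¹
  C. [kg·m⁻¹·s⁻¹] · [m²·s⁻²·K⁻¹] = kg·m·s⁻³·K⁻¹
  D. [kg·m⁻¹·s⁻¹] · [m²·s⁻²·K⁻¹] = kg·m·s⁻³·K⁻¹
  E. [m] · [kg·s⁻³·K⁻¹] = kg·m·s⁻³·K⁻¹
  F. [kg·m·s⁻³·K⁻¹] / [m] = kg·s⁻³·K⁻¹
All reduce to kg·m·s⁻³·K⁻¹ except F., which is kg·s⁻³·K⁻¹.

F.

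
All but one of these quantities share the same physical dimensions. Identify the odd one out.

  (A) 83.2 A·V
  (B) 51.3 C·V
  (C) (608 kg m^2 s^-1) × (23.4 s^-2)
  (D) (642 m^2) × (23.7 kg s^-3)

Reduce each to base SI dimensions:
  (A) V·A = J·C⁻¹·A = kg·m²·s⁻³
  (B) C·V = s·A·J·C⁻¹ = kg·m²·s⁻²
  (C) [kg·m²·s⁻¹] · [s⁻²] = kg·m²·s⁻³
  (D) [m²] · [kg·s⁻³] = kg·m²·s⁻³
All reduce to kg·m²·s⁻³ except (B), which is kg·m²·s⁻².

(B)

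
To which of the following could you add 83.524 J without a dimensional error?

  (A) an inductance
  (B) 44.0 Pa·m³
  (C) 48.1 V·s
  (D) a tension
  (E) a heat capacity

Reference: J = N·m = kg·m²·s⁻².
Each option:
  (A) [inductance] = kg·m²·s⁻²·A⁻²
  (B) Pa·m³ = N·m⁻²·m³ = kg·m²·s⁻²  ← same
  (C) V·s = J·C⁻¹·s = kg·m²·s⁻²·A⁻¹
  (D) [tension] = kg·m·s⁻²
  (E) [heat capacity] = kg·m²·s⁻²·K⁻¹
Only (B) matches kg·m²·s⁻².

(B)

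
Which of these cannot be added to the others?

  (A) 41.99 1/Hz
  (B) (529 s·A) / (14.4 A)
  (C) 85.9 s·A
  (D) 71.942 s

(C)

Reduce each to base SI dimensions:
  (A) Hz⁻¹ = (s⁻¹)⁻¹ = s
  (B) [s·A] / [A] = s
  (C) A·s = s·A
  (D) s
All reduce to s except (C), which is s·A.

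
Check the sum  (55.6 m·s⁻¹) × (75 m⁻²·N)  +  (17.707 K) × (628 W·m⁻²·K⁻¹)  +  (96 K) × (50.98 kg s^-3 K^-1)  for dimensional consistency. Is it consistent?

Yes

Dimensions:
  (55.6 m·s⁻¹) × (75 m⁻²·N):  [m·s⁻¹] · [kg·m⁻¹·s⁻²] = kg·s⁻³
  (17.707 K) × (628 W·m⁻²·K⁻¹):  [K] · [kg·s⁻³·K⁻¹] = kg·s⁻³
  (96 K) × (50.98 kg s^-3 K^-1):  [K] · [kg·s⁻³·K⁻¹] = kg·s⁻³
Every term reduces to kg·s⁻³.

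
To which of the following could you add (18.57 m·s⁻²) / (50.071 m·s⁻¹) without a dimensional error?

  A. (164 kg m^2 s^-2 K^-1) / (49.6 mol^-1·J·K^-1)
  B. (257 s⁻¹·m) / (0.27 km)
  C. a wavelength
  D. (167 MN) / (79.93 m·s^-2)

Reference: [m·s⁻²] / [m·s⁻¹] = s⁻¹.
Each option:
  A. [kg·m²·s⁻²·K⁻¹] / [kg·m²·s⁻²·K⁻¹·mol⁻¹] = mol
  B. [m·s⁻¹] / [m] = s⁻¹  ← same
  C. [wavelength] = m
  D. [kg·m·s⁻²] / [m·s⁻²] = kg
Only B. matches s⁻¹.

B.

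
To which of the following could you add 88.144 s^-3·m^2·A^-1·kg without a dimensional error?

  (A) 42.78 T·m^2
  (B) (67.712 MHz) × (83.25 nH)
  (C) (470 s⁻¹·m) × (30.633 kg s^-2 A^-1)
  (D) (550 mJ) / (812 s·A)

(D)

Reference: kg·m²·s⁻³·A⁻¹.
Each option:
  (A) T·m² = Wb·m⁻²·m² = kg·m²·s⁻²·A⁻¹
  (B) [s⁻¹] · [kg·m²·s⁻²·A⁻²] = kg·m²·s⁻³·A⁻²
  (C) [m·s⁻¹] · [kg·s⁻²·A⁻¹] = kg·m·s⁻³·A⁻¹
  (D) [kg·m²·s⁻²] / [s·A] = kg·m²·s⁻³·A⁻¹  ← same
Only (D) matches kg·m²·s⁻³·A⁻¹.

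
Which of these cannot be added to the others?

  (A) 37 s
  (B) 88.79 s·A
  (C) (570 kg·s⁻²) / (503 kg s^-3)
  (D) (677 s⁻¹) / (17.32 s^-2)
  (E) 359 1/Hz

(B)

Reduce each to base SI dimensions:
  (A) s
  (B) A·s = s·A
  (C) [kg·s⁻²] / [kg·s⁻³] = s
  (D) [s⁻¹] / [s⁻²] = s
  (E) Hz⁻¹ = (s⁻¹)⁻¹ = s
All reduce to s except (B), which is s·A.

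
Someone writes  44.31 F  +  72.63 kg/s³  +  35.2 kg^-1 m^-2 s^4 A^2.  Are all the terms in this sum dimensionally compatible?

No

In SI base units:
  44.31 F:  F = C·V⁻¹ = kg⁻¹·m⁻²·s⁴·A²
  72.63 kg/s³:  kg·s⁻³
  35.2 kg^-1 m^-2 s^4 A^2:  kg⁻¹·m⁻²·s⁴·A²
The terms do not share a single dimension (kg·s⁻³ vs kg⁻¹·m⁻²·s⁴·A²).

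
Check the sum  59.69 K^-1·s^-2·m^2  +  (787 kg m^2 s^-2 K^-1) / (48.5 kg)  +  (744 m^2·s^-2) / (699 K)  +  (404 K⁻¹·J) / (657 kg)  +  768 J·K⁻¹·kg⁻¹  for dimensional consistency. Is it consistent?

In SI base units:
  59.69 K^-1·s^-2·m^2:  m²·s⁻²·K⁻¹
  (787 kg m^2 s^-2 K^-1) / (48.5 kg):  [kg·m²·s⁻²·K⁻¹] / [kg] = m²·s⁻²·K⁻¹
  (744 m^2·s^-2) / (699 K):  [m²·s⁻²] / [K] = m²·s⁻²·K⁻¹
  (404 K⁻¹·J) / (657 kg):  [kg·m²·s⁻²·K⁻¹] / [kg] = m²·s⁻²·K⁻¹
  768 J·K⁻¹·kg⁻¹:  J·kg⁻¹·K⁻¹ = N·m·kg⁻¹·K⁻¹ = m²·s⁻²·K⁻¹
Every term reduces to m²·s⁻²·K⁻¹.

Yes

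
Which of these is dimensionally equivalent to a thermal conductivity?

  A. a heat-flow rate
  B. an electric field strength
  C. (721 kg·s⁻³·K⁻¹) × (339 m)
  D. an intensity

Reference: [thermal conductivity] = kg·m·s⁻³·K⁻¹.
Each option:
  A. [heat-flow rate] = kg·m²·s⁻³
  B. [electric field strength] = kg·m·s⁻³·A⁻¹
  C. [kg·s⁻³·K⁻¹] · [m] = kg·m·s⁻³·K⁻¹  ← same
  D. [intensity] = kg·s⁻³
Only C. matches kg·m·s⁻³·K⁻¹.

C.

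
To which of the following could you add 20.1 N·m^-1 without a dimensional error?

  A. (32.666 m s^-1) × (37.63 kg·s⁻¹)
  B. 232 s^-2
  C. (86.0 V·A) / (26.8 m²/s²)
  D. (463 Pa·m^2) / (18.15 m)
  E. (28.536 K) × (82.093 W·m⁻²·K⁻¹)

D.

Reference: N·m⁻¹ = kg·m·s⁻²·m⁻¹ = kg·s⁻².
Each option:
  A. [m·s⁻¹] · [kg·s⁻¹] = kg·m·s⁻²
  B. s⁻²
  C. [kg·m²·s⁻³] / [m²·s⁻²] = kg·s⁻¹
  D. [kg·m·s⁻²] / [m] = kg·s⁻²  ← same
  E. [K] · [kg·s⁻³·K⁻¹] = kg·s⁻³
Only D. matches kg·s⁻².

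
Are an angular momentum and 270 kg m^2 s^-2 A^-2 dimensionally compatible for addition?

No

Work out the base dimensions of each:
  an angular momentum:  [angular momentum] = kg·m²·s⁻¹
  270 kg m^2 s^-2 A^-2:  kg·m²·s⁻²·A⁻²
kg·m²·s⁻¹ ≠ kg·m²·s⁻²·A⁻², so they cannot be added.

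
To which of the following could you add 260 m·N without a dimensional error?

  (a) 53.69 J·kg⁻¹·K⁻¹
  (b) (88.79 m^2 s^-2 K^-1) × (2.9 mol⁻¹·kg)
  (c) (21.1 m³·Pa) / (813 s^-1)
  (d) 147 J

(d)

Reference: N·m = kg·m·s⁻²·m = kg·m²·s⁻².
Each option:
  (a) J·kg⁻¹·K⁻¹ = N·m·kg⁻¹·K⁻¹ = m²·s⁻²·K⁻¹
  (b) [m²·s⁻²·K⁻¹] · [kg·mol⁻¹] = kg·m²·s⁻²·K⁻¹·mol⁻¹
  (c) [kg·m²·s⁻²] / [s⁻¹] = kg·m²·s⁻¹
  (d) J = N·m = kg·m²·s⁻²  ← same
Only (d) matches kg·m²·s⁻².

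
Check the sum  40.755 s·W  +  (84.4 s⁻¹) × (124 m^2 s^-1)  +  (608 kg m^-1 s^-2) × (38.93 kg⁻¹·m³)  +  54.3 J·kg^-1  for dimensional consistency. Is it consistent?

Dimensions:
  40.755 s·W:  W·s = J·s⁻¹·s = kg·m²·s⁻²
  (84.4 s⁻¹) × (124 m^2 s^-1):  [s⁻¹] · [m²·s⁻¹] = m²·s⁻²
  (608 kg m^-1 s^-2) × (38.93 kg⁻¹·m³):  [kg·m⁻¹·s⁻²] · [kg⁻¹·m³] = m²·s⁻²
  54.3 J·kg^-1:  J·kg⁻¹ = N·m·kg⁻¹ = m²·s⁻²
The terms do not share a single dimension (kg·m²·s⁻² vs m²·s⁻²).

No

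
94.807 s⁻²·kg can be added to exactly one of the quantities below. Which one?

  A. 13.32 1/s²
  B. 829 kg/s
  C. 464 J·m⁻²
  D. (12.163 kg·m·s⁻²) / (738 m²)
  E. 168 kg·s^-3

C.

Reference: kg·s⁻².
Each option:
  A. s⁻²
  B. kg·s⁻¹
  C. J·m⁻² = N·m·m⁻² = kg·s⁻²  ← same
  D. [kg·m·s⁻²] / [m²] = kg·m⁻¹·s⁻²
  E. kg·s⁻³
Only C. matches kg·s⁻².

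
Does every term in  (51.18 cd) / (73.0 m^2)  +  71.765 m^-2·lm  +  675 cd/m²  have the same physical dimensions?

Yes

Expand each in SI base units:
  (51.18 cd) / (73.0 m^2):  [cd] / [m²] = m⁻²·cd
  71.765 m^-2·lm:  lm·m⁻² = cd·m⁻² = m⁻²·cd
  675 cd/m²:  cd·m⁻² = m⁻²·cd
Every term reduces to m⁻²·cd.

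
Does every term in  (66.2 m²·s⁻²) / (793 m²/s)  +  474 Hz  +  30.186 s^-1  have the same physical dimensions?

In SI base units:
  (66.2 m²·s⁻²) / (793 m²/s):  [m²·s⁻²] / [m²·s⁻¹] = s⁻¹
  474 Hz:  Hz = s⁻¹
  30.186 s^-1:  s⁻¹
Every term reduces to s⁻¹.

Yes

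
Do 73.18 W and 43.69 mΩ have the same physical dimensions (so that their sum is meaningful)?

No

Expand each in SI base units:
  73.18 W:  W = J·s⁻¹ = kg·m²·s⁻³
  43.69 mΩ:  Ω = V·A⁻¹ = kg·m²·s⁻³·A⁻²
kg·m²·s⁻³ ≠ kg·m²·s⁻³·A⁻², so they cannot be added.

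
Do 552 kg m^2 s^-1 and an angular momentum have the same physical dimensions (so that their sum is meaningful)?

Reduce each to base SI dimensions:
  552 kg m^2 s^-1:  kg·m²·s⁻¹
  an angular momentum:  [angular momentum] = kg·m²·s⁻¹
Both are kg·m²·s⁻¹, so they have the same dimensions and can be added.

Yes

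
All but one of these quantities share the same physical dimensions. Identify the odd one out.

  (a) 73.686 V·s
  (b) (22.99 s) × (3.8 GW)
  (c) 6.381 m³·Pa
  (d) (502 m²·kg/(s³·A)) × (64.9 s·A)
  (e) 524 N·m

(a)

In SI base units:
  (a) V·s = J·C⁻¹·s = kg·m²·s⁻²·A⁻¹
  (b) [s] · [kg·m²·s⁻³] = kg·m²·s⁻²
  (c) Pa·m³ = N·m⁻²·m³ = kg·m²·s⁻²
  (d) [kg·m²·s⁻³·A⁻¹] · [s·A] = kg·m²·s⁻²
  (e) N·m = kg·m·s⁻²·m = kg·m²·s⁻²
All reduce to kg·m²·s⁻² except (a), which is kg·m²·s⁻²·A⁻¹.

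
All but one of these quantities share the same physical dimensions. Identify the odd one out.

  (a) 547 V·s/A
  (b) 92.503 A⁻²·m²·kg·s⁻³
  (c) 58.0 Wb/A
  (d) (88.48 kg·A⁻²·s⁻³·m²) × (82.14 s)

(b)

Reduce each to base SI dimensions:
  (a) V·s·A⁻¹ = J·C⁻¹·s·A⁻¹ = kg·m²·s⁻²·A⁻²
  (b) kg·m²·s⁻³·A⁻²
  (c) Wb·A⁻¹ = V·s·A⁻¹ = kg·m²·s⁻²·A⁻²
  (d) [kg·m²·s⁻³·A⁻²] · [s] = kg·m²·s⁻²·A⁻²
All reduce to kg·m²·s⁻²·A⁻² except (b), which is kg·m²·s⁻³·A⁻².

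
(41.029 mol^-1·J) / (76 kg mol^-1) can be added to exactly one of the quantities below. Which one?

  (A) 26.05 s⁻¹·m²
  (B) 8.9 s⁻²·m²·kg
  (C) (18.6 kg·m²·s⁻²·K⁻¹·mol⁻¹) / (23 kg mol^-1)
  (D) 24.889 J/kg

Reference: [kg·m²·s⁻²·mol⁻¹] / [kg·mol⁻¹] = m²·s⁻².
Each option:
  (A) m²·s⁻¹
  (B) kg·m²·s⁻²
  (C) [kg·m²·s⁻²·K⁻¹·mol⁻¹] / [kg·mol⁻¹] = m²·s⁻²·K⁻¹
  (D) J·kg⁻¹ = N·m·kg⁻¹ = m²·s⁻²  ← same
Only (D) matches m²·s⁻².

(D)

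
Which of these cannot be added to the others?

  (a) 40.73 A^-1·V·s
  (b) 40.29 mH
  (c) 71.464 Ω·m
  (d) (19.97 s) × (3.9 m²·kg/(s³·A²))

Expand each in SI base units:
  (a) V·s·A⁻¹ = J·C⁻¹·s·A⁻¹ = kg·m²·s⁻²·A⁻²
  (b) H = V·s·A⁻¹ = kg·m²·s⁻²·A⁻²
  (c) Ω·m = V·A⁻¹·m = kg·m³·s⁻³·A⁻²
  (d) [s] · [kg·m²·s⁻³·A⁻²] = kg·m²·s⁻²·A⁻²
All reduce to kg·m²·s⁻²·A⁻² except (c), which is kg·m³·s⁻³·A⁻².

(c)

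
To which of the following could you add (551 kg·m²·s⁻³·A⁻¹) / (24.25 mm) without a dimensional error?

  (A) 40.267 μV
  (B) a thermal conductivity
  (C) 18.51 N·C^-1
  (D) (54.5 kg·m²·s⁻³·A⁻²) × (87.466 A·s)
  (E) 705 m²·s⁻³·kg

(C)

Reference: [kg·m²·s⁻³·A⁻¹] / [m] = kg·m·s⁻³·A⁻¹.
Each option:
  (A) V = J·C⁻¹ = kg·m²·s⁻³·A⁻¹
  (B) [thermal conductivity] = kg·m·s⁻³·K⁻¹
  (C) N·C⁻¹ = kg·m·s⁻²·(s·A)⁻¹ = kg·m·s⁻³·A⁻¹  ← same
  (D) [kg·m²·s⁻³·A⁻²] · [s·A] = kg·m²·s⁻²·A⁻¹
  (E) kg·m²·s⁻³
Only (C) matches kg·m·s⁻³·A⁻¹.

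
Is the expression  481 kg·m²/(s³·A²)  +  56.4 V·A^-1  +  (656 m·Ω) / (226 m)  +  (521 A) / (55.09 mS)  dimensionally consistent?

Reduce each to base SI dimensions:
  481 kg·m²/(s³·A²):  kg·m²·s⁻³·A⁻²
  56.4 V·A^-1:  V·A⁻¹ = J·C⁻¹·A⁻¹ = kg·m²·s⁻³·A⁻²
  (656 m·Ω) / (226 m):  [kg·m³·s⁻³·A⁻²] / [m] = kg·m²·s⁻³·A⁻²
  (521 A) / (55.09 mS):  [A] / [kg⁻¹·m⁻²·s³·A²] = kg·m²·s⁻³·A⁻¹
The terms do not share a single dimension (kg·m²·s⁻³·A⁻² vs kg·m²·s⁻³·A⁻¹).

No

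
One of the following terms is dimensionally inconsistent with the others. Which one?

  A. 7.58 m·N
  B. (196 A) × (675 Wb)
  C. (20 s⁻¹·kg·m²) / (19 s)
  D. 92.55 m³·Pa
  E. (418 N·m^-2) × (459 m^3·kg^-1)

E.

Work out the base dimensions of each:
  A. N·m = kg·m·s⁻²·m = kg·m²·s⁻²
  B. [A] · [kg·m²·s⁻²·A⁻¹] = kg·m²·s⁻²
  C. [kg·m²·s⁻¹] / [s] = kg·m²·s⁻²
  D. Pa·m³ = N·m⁻²·m³ = kg·m²·s⁻²
  E. [kg·m⁻¹·s⁻²] · [kg⁻¹·m³] = m²·s⁻²
All reduce to kg·m²·s⁻² except E., which is m²·s⁻².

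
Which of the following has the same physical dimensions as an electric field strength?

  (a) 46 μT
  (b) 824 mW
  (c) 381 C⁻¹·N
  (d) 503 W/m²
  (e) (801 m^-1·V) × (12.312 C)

(c)

Reference: [electric field strength] = kg·m·s⁻³·A⁻¹.
Each option:
  (a) T = Wb·m⁻² = kg·s⁻²·A⁻¹
  (b) W = J·s⁻¹ = kg·m²·s⁻³
  (c) N·C⁻¹ = kg·m·s⁻²·(s·A)⁻¹ = kg·m·s⁻³·A⁻¹  ← same
  (d) W·m⁻² = J·s⁻¹·m⁻² = kg·s⁻³
  (e) [kg·m·s⁻³·A⁻¹] · [s·A] = kg·m·s⁻²
Only (c) matches kg·m·s⁻³·A⁻¹.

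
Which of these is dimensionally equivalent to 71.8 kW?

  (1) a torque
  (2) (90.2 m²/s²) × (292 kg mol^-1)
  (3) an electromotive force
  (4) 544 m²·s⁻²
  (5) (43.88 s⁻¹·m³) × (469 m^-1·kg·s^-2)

Reference: W = J·s⁻¹ = kg·m²·s⁻³.
Each option:
  (1) [torque] = kg·m²·s⁻²
  (2) [m²·s⁻²] · [kg·mol⁻¹] = kg·m²·s⁻²·mol⁻¹
  (3) [electromotive force] = kg·m²·s⁻³·A⁻¹
  (4) m²·s⁻²
  (5) [m³·s⁻¹] · [kg·m⁻¹·s⁻²] = kg·m²·s⁻³  ← same
Only (5) matches kg·m²·s⁻³.

(5)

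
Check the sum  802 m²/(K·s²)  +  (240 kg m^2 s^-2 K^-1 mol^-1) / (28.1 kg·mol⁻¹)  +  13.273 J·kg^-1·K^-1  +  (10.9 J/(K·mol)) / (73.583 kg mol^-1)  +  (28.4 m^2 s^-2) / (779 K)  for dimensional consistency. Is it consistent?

Work out the base dimensions of each:
  802 m²/(K·s²):  m²·s⁻²·K⁻¹
  (240 kg m^2 s^-2 K^-1 mol^-1) / (28.1 kg·mol⁻¹):  [kg·m²·s⁻²·K⁻¹·mol⁻¹] / [kg·mol⁻¹] = m²·s⁻²·K⁻¹
  13.273 J·kg^-1·K^-1:  J·kg⁻¹·K⁻¹ = N·m·kg⁻¹·K⁻¹ = m²·s⁻²·K⁻¹
  (10.9 J/(K·mol)) / (73.583 kg mol^-1):  [kg·m²·s⁻²·K⁻¹·mol⁻¹] / [kg·mol⁻¹] = m²·s⁻²·K⁻¹
  (28.4 m^2 s^-2) / (779 K):  [m²·s⁻²] / [K] = m²·s⁻²·K⁻¹
Every term reduces to m²·s⁻²·K⁻¹.

Yes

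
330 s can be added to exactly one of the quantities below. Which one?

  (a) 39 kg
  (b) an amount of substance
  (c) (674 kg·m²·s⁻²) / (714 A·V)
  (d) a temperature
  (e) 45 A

Reference: s.
Each option:
  (a) kg
  (b) [amount of substance] = mol
  (c) [kg·m²·s⁻²] / [kg·m²·s⁻³] = s  ← same
  (d) [temperature] = K
  (e) A
Only (c) matches s.

(c)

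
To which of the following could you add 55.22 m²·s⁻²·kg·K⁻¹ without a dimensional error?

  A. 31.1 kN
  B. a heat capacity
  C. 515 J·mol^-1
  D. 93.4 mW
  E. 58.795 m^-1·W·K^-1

B.

Reference: kg·m²·s⁻²·K⁻¹.
Each option:
  A. N = kg·m·s⁻²
  B. [heat capacity] = kg·m²·s⁻²·K⁻¹  ← same
  C. J·mol⁻¹ = N·m·mol⁻¹ = kg·m²·s⁻²·mol⁻¹
  D. W = J·s⁻¹ = kg·m²·s⁻³
  E. W·m⁻¹·K⁻¹ = J·s⁻¹·m⁻¹·K⁻¹ = kg·m·s⁻³·K⁻¹
Only B. matches kg·m²·s⁻²·K⁻¹.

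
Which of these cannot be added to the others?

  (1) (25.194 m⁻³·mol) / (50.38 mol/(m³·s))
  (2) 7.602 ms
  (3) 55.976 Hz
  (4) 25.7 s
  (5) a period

Reduce each to base SI dimensions:
  (1) [m⁻³·mol] / [m⁻³·s⁻¹·mol] = s
  (2) s
  (3) Hz = s⁻¹
  (4) s
  (5) [period] = s
All reduce to s except (3), which is s⁻¹.

(3)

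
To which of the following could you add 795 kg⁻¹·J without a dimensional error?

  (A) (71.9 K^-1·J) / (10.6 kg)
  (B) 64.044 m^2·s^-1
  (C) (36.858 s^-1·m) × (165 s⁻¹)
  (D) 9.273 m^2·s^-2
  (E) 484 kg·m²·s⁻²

(D)

Reference: J·kg⁻¹ = N·m·kg⁻¹ = m²·s⁻².
Each option:
  (A) [kg·m²·s⁻²·K⁻¹] / [kg] = m²·s⁻²·K⁻¹
  (B) m²·s⁻¹
  (C) [m·s⁻¹] · [s⁻¹] = m·s⁻²
  (D) m²·s⁻²  ← same
  (E) kg·m²·s⁻²
Only (D) matches m²·s⁻².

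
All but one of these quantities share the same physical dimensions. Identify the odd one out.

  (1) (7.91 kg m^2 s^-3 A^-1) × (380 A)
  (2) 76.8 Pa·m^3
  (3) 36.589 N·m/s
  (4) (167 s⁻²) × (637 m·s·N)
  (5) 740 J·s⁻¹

Work out the base dimensions of each:
  (1) [kg·m²·s⁻³·A⁻¹] · [A] = kg·m²·s⁻³
  (2) Pa·m³ = N·m⁻²·m³ = kg·m²·s⁻²
  (3) N·m·s⁻¹ = kg·m·s⁻²·m·s⁻¹ = kg·m²·s⁻³
  (4) [s⁻²] · [kg·m²·s⁻¹] = kg·m²·s⁻³
  (5) J·s⁻¹ = N·m·s⁻¹ = kg·m²·s⁻³
All reduce to kg·m²·s⁻³ except (2), which is kg·m²·s⁻².

(2)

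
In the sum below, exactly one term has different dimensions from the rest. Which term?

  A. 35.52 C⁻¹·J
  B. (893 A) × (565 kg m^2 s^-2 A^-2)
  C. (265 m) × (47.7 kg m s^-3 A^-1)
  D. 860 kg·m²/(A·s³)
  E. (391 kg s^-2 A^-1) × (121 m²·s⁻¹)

B.

Reduce each to base SI dimensions:
  A. J·C⁻¹ = N·m·(s·A)⁻¹ = kg·m²·s⁻³·A⁻¹
  B. [A] · [kg·m²·s⁻²·A⁻²] = kg·m²·s⁻²·A⁻¹
  C. [m] · [kg·m·s⁻³·A⁻¹] = kg·m²·s⁻³·A⁻¹
  D. kg·m²·s⁻³·A⁻¹
  E. [kg·s⁻²·A⁻¹] · [m²·s⁻¹] = kg·m²·s⁻³·A⁻¹
All reduce to kg·m²·s⁻³·A⁻¹ except B., which is kg·m²·s⁻²·A⁻¹.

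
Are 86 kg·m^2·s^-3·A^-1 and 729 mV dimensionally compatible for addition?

Reduce each to base SI dimensions:
  86 kg·m^2·s^-3·A^-1:  kg·m²·s⁻³·A⁻¹
  729 mV:  V = J·C⁻¹ = kg·m²·s⁻³·A⁻¹
Both are kg·m²·s⁻³·A⁻¹, so they have the same dimensions and can be added.

Yes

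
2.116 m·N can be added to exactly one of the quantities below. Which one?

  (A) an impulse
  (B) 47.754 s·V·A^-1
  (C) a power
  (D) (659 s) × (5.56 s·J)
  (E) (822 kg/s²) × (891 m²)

(E)

Reference: N·m = kg·m·s⁻²·m = kg·m²·s⁻².
Each option:
  (A) [impulse] = kg·m·s⁻¹
  (B) V·s·A⁻¹ = J·C⁻¹·s·A⁻¹ = kg·m²·s⁻²·A⁻²
  (C) [power] = kg·m²·s⁻³
  (D) [s] · [kg·m²·s⁻¹] = kg·m²
  (E) [kg·s⁻²] · [m²] = kg·m²·s⁻²  ← same
Only (E) matches kg·m²·s⁻².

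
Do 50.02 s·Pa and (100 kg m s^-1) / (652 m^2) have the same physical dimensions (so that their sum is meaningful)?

Yes

Work out the base dimensions of each:
  50.02 s·Pa:  Pa·s = N·m⁻²·s = kg·m⁻¹·s⁻¹
  (100 kg m s^-1) / (652 m^2):  [kg·m·s⁻¹] / [m²] = kg·m⁻¹·s⁻¹
Both are kg·m⁻¹·s⁻¹, so they have the same dimensions and can be added.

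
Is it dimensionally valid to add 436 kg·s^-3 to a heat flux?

Yes

Dimensions:
  436 kg·s^-3:  kg·s⁻³
  a heat flux:  [heat flux] = kg·s⁻³
Both are kg·s⁻³, so they have the same dimensions and can be added.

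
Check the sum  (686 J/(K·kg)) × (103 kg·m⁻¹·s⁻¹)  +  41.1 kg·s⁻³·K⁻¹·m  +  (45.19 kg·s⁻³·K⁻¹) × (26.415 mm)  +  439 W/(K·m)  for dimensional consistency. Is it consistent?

Yes

In SI base units:
  (686 J/(K·kg)) × (103 kg·m⁻¹·s⁻¹):  [m²·s⁻²·K⁻¹] · [kg·m⁻¹·s⁻¹] = kg·m·s⁻³·K⁻¹
  41.1 kg·s⁻³·K⁻¹·m:  kg·m·s⁻³·K⁻¹
  (45.19 kg·s⁻³·K⁻¹) × (26.415 mm):  [kg·s⁻³·K⁻¹] · [m] = kg·m·s⁻³·K⁻¹
  439 W/(K·m):  W·m⁻¹·K⁻¹ = J·s⁻¹·m⁻¹·K⁻¹ = kg·m·s⁻³·K⁻¹
Every term reduces to kg·m·s⁻³·K⁻¹.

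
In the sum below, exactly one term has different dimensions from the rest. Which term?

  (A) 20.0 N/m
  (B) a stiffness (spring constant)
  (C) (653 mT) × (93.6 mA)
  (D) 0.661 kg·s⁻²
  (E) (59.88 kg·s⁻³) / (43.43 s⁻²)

Dimensions:
  (A) N·m⁻¹ = kg·m·s⁻²·m⁻¹ = kg·s⁻²
  (B) [stiffness (spring constant)] = kg·s⁻²
  (C) [kg·s⁻²·A⁻¹] · [A] = kg·s⁻²
  (D) kg·s⁻²
  (E) [kg·s⁻³] / [s⁻²] = kg·s⁻¹
All reduce to kg·s⁻² except (E), which is kg·s⁻¹.

(E)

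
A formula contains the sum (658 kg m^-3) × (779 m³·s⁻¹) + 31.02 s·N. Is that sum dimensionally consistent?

Dimensions:
  (658 kg m^-3) × (779 m³·s⁻¹):  [kg·m⁻³] · [m³·s⁻¹] = kg·s⁻¹
  31.02 s·N:  N·s = kg·m·s⁻²·s = kg·m·s⁻¹
kg·s⁻¹ ≠ kg·m·s⁻¹, so they cannot be added.

No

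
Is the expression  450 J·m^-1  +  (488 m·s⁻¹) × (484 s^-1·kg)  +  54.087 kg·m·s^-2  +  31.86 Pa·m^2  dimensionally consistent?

Yes

Dimensions:
  450 J·m^-1:  J·m⁻¹ = N·m·m⁻¹ = kg·m·s⁻²
  (488 m·s⁻¹) × (484 s^-1·kg):  [m·s⁻¹] · [kg·s⁻¹] = kg·m·s⁻²
  54.087 kg·m·s^-2:  kg·m·s⁻²
  31.86 Pa·m^2:  Pa·m² = N·m⁻²·m² = kg·m·s⁻²
Every term reduces to kg·m·s⁻².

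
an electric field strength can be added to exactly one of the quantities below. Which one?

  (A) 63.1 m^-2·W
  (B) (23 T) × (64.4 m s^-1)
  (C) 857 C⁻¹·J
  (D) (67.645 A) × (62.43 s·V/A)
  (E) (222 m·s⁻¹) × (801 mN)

Reference: [electric field strength] = kg·m·s⁻³·A⁻¹.
Each option:
  (A) W·m⁻² = J·s⁻¹·m⁻² = kg·s⁻³
  (B) [kg·s⁻²·A⁻¹] · [m·s⁻¹] = kg·m·s⁻³·A⁻¹  ← same
  (C) J·C⁻¹ = N·m·(s·A)⁻¹ = kg·m²·s⁻³·A⁻¹
  (D) [A] · [kg·m²·s⁻²·A⁻²] = kg·m²·s⁻²·A⁻¹
  (E) [m·s⁻¹] · [kg·m·s⁻²] = kg·m²·s⁻³
Only (B) matches kg·m·s⁻³·A⁻¹.

(B)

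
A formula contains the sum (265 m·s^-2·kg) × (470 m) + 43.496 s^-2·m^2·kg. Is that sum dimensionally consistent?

In SI base units:
  (265 m·s^-2·kg) × (470 m):  [kg·m·s⁻²] · [m] = kg·m²·s⁻²
  43.496 s^-2·m^2·kg:  kg·m²·s⁻²
Both are kg·m²·s⁻², so they have the same dimensions and can be added.

Yes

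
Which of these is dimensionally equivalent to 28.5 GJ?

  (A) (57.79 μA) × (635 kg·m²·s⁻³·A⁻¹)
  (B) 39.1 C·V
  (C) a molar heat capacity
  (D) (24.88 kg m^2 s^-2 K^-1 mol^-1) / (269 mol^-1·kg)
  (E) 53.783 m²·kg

(B)

Reference: J = N·m = kg·m²·s⁻².
Each option:
  (A) [A] · [kg·m²·s⁻³·A⁻¹] = kg·m²·s⁻³
  (B) C·V = s·A·J·C⁻¹ = kg·m²·s⁻²  ← same
  (C) [molar heat capacity] = kg·m²·s⁻²·K⁻¹·mol⁻¹
  (D) [kg·m²·s⁻²·K⁻¹·mol⁻¹] / [kg·mol⁻¹] = m²·s⁻²·K⁻¹
  (E) kg·m²
Only (B) matches kg·m²·s⁻².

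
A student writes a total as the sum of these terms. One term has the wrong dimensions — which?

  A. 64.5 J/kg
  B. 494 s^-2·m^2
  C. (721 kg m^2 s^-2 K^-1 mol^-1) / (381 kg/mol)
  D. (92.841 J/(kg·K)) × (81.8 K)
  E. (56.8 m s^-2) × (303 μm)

In SI base units:
  A. J·kg⁻¹ = N·m·kg⁻¹ = m²·s⁻²
  B. m²·s⁻²
  C. [kg·m²·s⁻²·K⁻¹·mol⁻¹] / [kg·mol⁻¹] = m²·s⁻²·K⁻¹
  D. [m²·s⁻²·K⁻¹] · [K] = m²·s⁻²
  E. [m·s⁻²] · [m] = m²·s⁻²
All reduce to m²·s⁻² except C., which is m²·s⁻²·K⁻¹.

C.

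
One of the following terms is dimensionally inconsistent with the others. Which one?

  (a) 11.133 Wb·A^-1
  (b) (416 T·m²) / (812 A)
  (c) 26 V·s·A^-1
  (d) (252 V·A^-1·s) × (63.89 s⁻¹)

Expand each in SI base units:
  (a) Wb·A⁻¹ = V·s·A⁻¹ = kg·m²·s⁻²·A⁻²
  (b) [kg·m²·s⁻²·A⁻¹] / [A] = kg·m²·s⁻²·A⁻²
  (c) V·s·A⁻¹ = J·C⁻¹·s·A⁻¹ = kg·m²·s⁻²·A⁻²
  (d) [kg·m²·s⁻²·A⁻²] · [s⁻¹] = kg·m²·s⁻³·A⁻²
All reduce to kg·m²·s⁻²·A⁻² except (d), which is kg·m²·s⁻³·A⁻².

(d)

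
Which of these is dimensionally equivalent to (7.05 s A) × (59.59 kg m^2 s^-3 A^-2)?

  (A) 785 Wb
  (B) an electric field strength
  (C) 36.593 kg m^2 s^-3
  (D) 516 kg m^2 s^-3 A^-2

Reference: [s·A] · [kg·m²·s⁻³·A⁻²] = kg·m²·s⁻²·A⁻¹.
Each option:
  (A) Wb = V·s = kg·m²·s⁻²·A⁻¹  ← same
  (B) [electric field strength] = kg·m·s⁻³·A⁻¹
  (C) kg·m²·s⁻³
  (D) kg·m²·s⁻³·A⁻²
Only (A) matches kg·m²·s⁻²·A⁻¹.

(A)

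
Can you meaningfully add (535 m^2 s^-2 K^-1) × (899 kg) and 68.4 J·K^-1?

Reduce each to base SI dimensions:
  (535 m^2 s^-2 K^-1) × (899 kg):  [m²·s⁻²·K⁻¹] · [kg] = kg·m²·s⁻²·K⁻¹
  68.4 J·K^-1:  J·K⁻¹ = N·m·K⁻¹ = kg·m²·s⁻²·K⁻¹
Both are kg·m²·s⁻²·K⁻¹, so they have the same dimensions and can be added.

Yes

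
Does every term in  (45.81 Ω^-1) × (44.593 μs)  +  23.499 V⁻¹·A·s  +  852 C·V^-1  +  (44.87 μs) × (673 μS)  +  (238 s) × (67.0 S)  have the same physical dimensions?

Dimensions:
  (45.81 Ω^-1) × (44.593 μs):  [kg⁻¹·m⁻²·s³·A²] · [s] = kg⁻¹·m⁻²·s⁴·A²
  23.499 V⁻¹·A·s:  A·s·V⁻¹ = A·s·(J·C⁻¹)⁻¹ = kg⁻¹·m⁻²·s⁴·A²
  852 C·V^-1:  C·V⁻¹ = s·A·(J·C⁻¹)⁻¹ = kg⁻¹·m⁻²·s⁴·A²
  (44.87 μs) × (673 μS):  [s] · [kg⁻¹·m⁻²·s³·A²] = kg⁻¹·m⁻²·s⁴·A²
  (238 s) × (67.0 S):  [s] · [kg⁻¹·m⁻²·s³·A²] = kg⁻¹·m⁻²·s⁴·A²
Every term reduces to kg⁻¹·m⁻²·s⁴·A².

Yes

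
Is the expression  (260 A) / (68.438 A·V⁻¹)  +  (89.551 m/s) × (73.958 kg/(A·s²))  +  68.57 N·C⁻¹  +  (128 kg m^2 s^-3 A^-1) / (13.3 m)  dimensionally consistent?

In SI base units:
  (260 A) / (68.438 A·V⁻¹):  [A] / [kg⁻¹·m⁻²·s³·A²] = kg·m²·s⁻³·A⁻¹
  (89.551 m/s) × (73.958 kg/(A·s²)):  [m·s⁻¹] · [kg·s⁻²·A⁻¹] = kg·m·s⁻³·A⁻¹
  68.57 N·C⁻¹:  N·C⁻¹ = kg·m·s⁻²·(s·A)⁻¹ = kg·m·s⁻³·A⁻¹
  (128 kg m^2 s^-3 A^-1) / (13.3 m):  [kg·m²·s⁻³·A⁻¹] / [m] = kg·m·s⁻³·A⁻¹
The terms do not share a single dimension (kg·m²·s⁻³·A⁻¹ vs kg·m·s⁻³·A⁻¹).

No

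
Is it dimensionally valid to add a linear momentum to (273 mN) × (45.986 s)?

Reduce each to base SI dimensions:
  a linear momentum:  [linear momentum] = kg·m·s⁻¹
  (273 mN) × (45.986 s):  [kg·m·s⁻²] · [s] = kg·m·s⁻¹
Both are kg·m·s⁻¹, so they have the same dimensions and can be added.

Yes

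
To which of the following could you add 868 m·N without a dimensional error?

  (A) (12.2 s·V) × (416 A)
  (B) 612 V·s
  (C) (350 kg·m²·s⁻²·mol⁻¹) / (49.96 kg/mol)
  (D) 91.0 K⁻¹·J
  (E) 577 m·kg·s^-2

Reference: N·m = kg·m·s⁻²·m = kg·m²·s⁻².
Each option:
  (A) [kg·m²·s⁻²·A⁻¹] · [A] = kg·m²·s⁻²  ← same
  (B) V·s = J·C⁻¹·s = kg·m²·s⁻²·A⁻¹
  (C) [kg·m²·s⁻²·mol⁻¹] / [kg·mol⁻¹] = m²·s⁻²
  (D) J·K⁻¹ = N·m·K⁻¹ = kg·m²·s⁻²·K⁻¹
  (E) kg·m·s⁻²
Only (A) matches kg·m²·s⁻².

(A)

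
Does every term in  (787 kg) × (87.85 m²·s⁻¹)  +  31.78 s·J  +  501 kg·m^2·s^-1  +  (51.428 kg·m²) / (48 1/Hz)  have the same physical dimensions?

Expand each in SI base units:
  (787 kg) × (87.85 m²·s⁻¹):  [kg] · [m²·s⁻¹] = kg·m²·s⁻¹
  31.78 s·J:  J·s = N·m·s = kg·m²·s⁻¹
  501 kg·m^2·s^-1:  kg·m²·s⁻¹
  (51.428 kg·m²) / (48 1/Hz):  [kg·m²] / [s] = kg·m²·s⁻¹
Every term reduces to kg·m²·s⁻¹.

Yes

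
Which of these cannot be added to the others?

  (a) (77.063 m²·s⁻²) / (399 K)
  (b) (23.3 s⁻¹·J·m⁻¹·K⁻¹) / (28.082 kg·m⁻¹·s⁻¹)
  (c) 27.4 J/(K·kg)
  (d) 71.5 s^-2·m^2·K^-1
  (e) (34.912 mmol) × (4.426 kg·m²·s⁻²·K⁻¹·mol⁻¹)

(e)

Reduce each to base SI dimensions:
  (a) [m²·s⁻²] / [K] = m²·s⁻²·K⁻¹
  (b) [kg·m·s⁻³·K⁻¹] / [kg·m⁻¹·s⁻¹] = m²·s⁻²·K⁻¹
  (c) J·kg⁻¹·K⁻¹ = N·m·kg⁻¹·K⁻¹ = m²·s⁻²·K⁻¹
  (d) m²·s⁻²·K⁻¹
  (e) [mol] · [kg·m²·s⁻²·K⁻¹·mol⁻¹] = kg·m²·s⁻²·K⁻¹
All reduce to m²·s⁻²·K⁻¹ except (e), which is kg·m²·s⁻²·K⁻¹.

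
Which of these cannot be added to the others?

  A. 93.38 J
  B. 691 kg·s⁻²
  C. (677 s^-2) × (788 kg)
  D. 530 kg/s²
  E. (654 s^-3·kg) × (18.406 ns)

A.

Work out the base dimensions of each:
  A. J = N·m = kg·m²·s⁻²
  B. kg·s⁻²
  C. [s⁻²] · [kg] = kg·s⁻²
  D. kg·s⁻²
  E. [kg·s⁻³] · [s] = kg·s⁻²
All reduce to kg·s⁻² except A., which is kg·m²·s⁻².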